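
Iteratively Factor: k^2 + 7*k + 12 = (k + 4)*(k + 3)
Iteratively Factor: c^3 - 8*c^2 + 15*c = (c)*(c^2 - 8*c + 15) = c*(c - 3)*(c - 5)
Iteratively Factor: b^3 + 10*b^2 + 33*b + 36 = (b + 3)*(b^2 + 7*b + 12) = (b + 3)^2*(b + 4)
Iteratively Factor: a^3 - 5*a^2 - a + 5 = (a - 5)*(a^2 - 1) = (a - 5)*(a - 1)*(a + 1)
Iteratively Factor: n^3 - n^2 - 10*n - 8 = (n - 4)*(n^2 + 3*n + 2) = (n - 4)*(n + 2)*(n + 1)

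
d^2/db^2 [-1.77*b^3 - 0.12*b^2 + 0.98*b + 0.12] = -10.62*b - 0.24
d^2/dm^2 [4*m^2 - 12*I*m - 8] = 8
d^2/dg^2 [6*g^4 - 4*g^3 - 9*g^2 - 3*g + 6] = 72*g^2 - 24*g - 18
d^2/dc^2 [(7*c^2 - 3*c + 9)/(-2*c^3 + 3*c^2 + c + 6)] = 2*(-28*c^6 + 36*c^5 - 312*c^4 - 102*c^3 + 405*c^2 - 567*c - 117)/(8*c^9 - 36*c^8 + 42*c^7 - 63*c^6 + 195*c^5 - 99*c^4 + 107*c^3 - 342*c^2 - 108*c - 216)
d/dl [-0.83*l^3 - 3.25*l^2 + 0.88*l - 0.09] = -2.49*l^2 - 6.5*l + 0.88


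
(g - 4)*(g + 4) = g^2 - 16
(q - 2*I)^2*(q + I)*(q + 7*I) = q^4 + 4*I*q^3 + 21*q^2 - 4*I*q + 28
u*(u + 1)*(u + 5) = u^3 + 6*u^2 + 5*u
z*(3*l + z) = 3*l*z + z^2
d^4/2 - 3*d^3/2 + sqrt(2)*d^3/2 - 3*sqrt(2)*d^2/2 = d^2*(d/2 + sqrt(2)/2)*(d - 3)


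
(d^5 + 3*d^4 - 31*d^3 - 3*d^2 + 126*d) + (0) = d^5 + 3*d^4 - 31*d^3 - 3*d^2 + 126*d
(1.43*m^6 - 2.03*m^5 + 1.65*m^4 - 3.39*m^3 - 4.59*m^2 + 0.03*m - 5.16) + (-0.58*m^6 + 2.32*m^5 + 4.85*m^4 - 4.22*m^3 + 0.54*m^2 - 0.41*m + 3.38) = 0.85*m^6 + 0.29*m^5 + 6.5*m^4 - 7.61*m^3 - 4.05*m^2 - 0.38*m - 1.78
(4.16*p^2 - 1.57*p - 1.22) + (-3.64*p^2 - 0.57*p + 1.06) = 0.52*p^2 - 2.14*p - 0.16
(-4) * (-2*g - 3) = 8*g + 12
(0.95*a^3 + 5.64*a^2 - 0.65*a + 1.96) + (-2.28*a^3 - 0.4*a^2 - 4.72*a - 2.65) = -1.33*a^3 + 5.24*a^2 - 5.37*a - 0.69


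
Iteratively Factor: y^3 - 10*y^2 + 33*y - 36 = (y - 3)*(y^2 - 7*y + 12) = (y - 4)*(y - 3)*(y - 3)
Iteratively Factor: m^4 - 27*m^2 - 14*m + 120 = (m - 2)*(m^3 + 2*m^2 - 23*m - 60) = (m - 5)*(m - 2)*(m^2 + 7*m + 12) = (m - 5)*(m - 2)*(m + 4)*(m + 3)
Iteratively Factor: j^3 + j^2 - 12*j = (j + 4)*(j^2 - 3*j) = (j - 3)*(j + 4)*(j)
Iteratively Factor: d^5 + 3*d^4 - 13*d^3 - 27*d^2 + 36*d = (d - 1)*(d^4 + 4*d^3 - 9*d^2 - 36*d) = (d - 3)*(d - 1)*(d^3 + 7*d^2 + 12*d) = d*(d - 3)*(d - 1)*(d^2 + 7*d + 12) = d*(d - 3)*(d - 1)*(d + 3)*(d + 4)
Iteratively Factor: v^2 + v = (v + 1)*(v)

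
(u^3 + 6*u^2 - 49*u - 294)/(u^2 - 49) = u + 6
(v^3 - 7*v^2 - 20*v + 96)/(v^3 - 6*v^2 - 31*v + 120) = (v + 4)/(v + 5)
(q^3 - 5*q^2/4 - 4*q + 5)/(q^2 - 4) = q - 5/4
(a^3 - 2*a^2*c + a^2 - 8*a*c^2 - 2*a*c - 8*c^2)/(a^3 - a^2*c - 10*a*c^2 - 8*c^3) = (a + 1)/(a + c)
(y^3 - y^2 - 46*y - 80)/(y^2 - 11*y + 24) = (y^2 + 7*y + 10)/(y - 3)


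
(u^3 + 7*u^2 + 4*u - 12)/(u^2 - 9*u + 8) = (u^2 + 8*u + 12)/(u - 8)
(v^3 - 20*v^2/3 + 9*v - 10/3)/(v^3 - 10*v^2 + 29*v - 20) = (v - 2/3)/(v - 4)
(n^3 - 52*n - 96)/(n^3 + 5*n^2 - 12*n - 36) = (n - 8)/(n - 3)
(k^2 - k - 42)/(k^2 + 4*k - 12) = (k - 7)/(k - 2)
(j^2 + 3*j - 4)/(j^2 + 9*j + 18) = (j^2 + 3*j - 4)/(j^2 + 9*j + 18)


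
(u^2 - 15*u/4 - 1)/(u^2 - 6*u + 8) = (u + 1/4)/(u - 2)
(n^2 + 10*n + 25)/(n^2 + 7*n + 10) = (n + 5)/(n + 2)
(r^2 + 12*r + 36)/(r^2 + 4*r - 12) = (r + 6)/(r - 2)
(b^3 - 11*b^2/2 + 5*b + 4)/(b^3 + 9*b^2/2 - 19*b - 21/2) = (b^2 - 6*b + 8)/(b^2 + 4*b - 21)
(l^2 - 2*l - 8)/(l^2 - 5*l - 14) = (l - 4)/(l - 7)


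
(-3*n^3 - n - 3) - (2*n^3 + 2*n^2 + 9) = -5*n^3 - 2*n^2 - n - 12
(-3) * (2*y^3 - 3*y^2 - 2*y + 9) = -6*y^3 + 9*y^2 + 6*y - 27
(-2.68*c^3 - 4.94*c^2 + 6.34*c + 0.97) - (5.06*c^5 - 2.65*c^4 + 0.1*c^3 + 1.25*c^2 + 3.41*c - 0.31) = -5.06*c^5 + 2.65*c^4 - 2.78*c^3 - 6.19*c^2 + 2.93*c + 1.28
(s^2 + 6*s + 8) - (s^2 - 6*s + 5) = 12*s + 3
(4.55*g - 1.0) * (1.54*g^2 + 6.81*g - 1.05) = 7.007*g^3 + 29.4455*g^2 - 11.5875*g + 1.05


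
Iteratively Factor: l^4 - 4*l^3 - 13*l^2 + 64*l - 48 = (l - 4)*(l^3 - 13*l + 12) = (l - 4)*(l - 3)*(l^2 + 3*l - 4) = (l - 4)*(l - 3)*(l - 1)*(l + 4)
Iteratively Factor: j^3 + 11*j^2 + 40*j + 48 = (j + 3)*(j^2 + 8*j + 16) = (j + 3)*(j + 4)*(j + 4)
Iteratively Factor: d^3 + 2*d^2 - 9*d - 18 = (d + 2)*(d^2 - 9) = (d - 3)*(d + 2)*(d + 3)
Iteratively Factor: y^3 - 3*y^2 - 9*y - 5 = (y + 1)*(y^2 - 4*y - 5) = (y - 5)*(y + 1)*(y + 1)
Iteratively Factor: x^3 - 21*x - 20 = (x + 1)*(x^2 - x - 20) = (x - 5)*(x + 1)*(x + 4)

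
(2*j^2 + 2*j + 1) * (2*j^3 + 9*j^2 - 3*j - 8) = 4*j^5 + 22*j^4 + 14*j^3 - 13*j^2 - 19*j - 8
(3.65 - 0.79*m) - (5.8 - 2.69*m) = 1.9*m - 2.15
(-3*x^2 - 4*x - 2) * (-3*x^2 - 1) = 9*x^4 + 12*x^3 + 9*x^2 + 4*x + 2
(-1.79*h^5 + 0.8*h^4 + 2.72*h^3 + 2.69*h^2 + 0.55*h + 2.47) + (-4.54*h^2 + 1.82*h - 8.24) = -1.79*h^5 + 0.8*h^4 + 2.72*h^3 - 1.85*h^2 + 2.37*h - 5.77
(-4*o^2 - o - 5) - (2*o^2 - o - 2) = -6*o^2 - 3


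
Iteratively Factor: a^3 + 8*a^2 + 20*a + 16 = (a + 2)*(a^2 + 6*a + 8) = (a + 2)*(a + 4)*(a + 2)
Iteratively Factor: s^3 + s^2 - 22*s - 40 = (s + 4)*(s^2 - 3*s - 10) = (s + 2)*(s + 4)*(s - 5)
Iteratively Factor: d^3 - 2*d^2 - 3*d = (d - 3)*(d^2 + d) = (d - 3)*(d + 1)*(d)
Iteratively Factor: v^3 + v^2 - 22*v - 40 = (v - 5)*(v^2 + 6*v + 8) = (v - 5)*(v + 4)*(v + 2)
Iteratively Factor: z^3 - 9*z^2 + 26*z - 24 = (z - 2)*(z^2 - 7*z + 12) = (z - 4)*(z - 2)*(z - 3)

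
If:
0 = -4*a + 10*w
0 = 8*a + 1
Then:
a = -1/8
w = -1/20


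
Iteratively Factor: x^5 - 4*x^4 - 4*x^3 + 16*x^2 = (x - 4)*(x^4 - 4*x^2) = (x - 4)*(x - 2)*(x^3 + 2*x^2) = (x - 4)*(x - 2)*(x + 2)*(x^2) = x*(x - 4)*(x - 2)*(x + 2)*(x)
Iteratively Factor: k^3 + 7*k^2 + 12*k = (k)*(k^2 + 7*k + 12) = k*(k + 4)*(k + 3)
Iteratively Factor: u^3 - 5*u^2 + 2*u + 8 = (u - 4)*(u^2 - u - 2) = (u - 4)*(u - 2)*(u + 1)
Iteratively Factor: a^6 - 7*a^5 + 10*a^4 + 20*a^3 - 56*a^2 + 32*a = (a - 4)*(a^5 - 3*a^4 - 2*a^3 + 12*a^2 - 8*a) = (a - 4)*(a - 2)*(a^4 - a^3 - 4*a^2 + 4*a) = a*(a - 4)*(a - 2)*(a^3 - a^2 - 4*a + 4) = a*(a - 4)*(a - 2)*(a + 2)*(a^2 - 3*a + 2) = a*(a - 4)*(a - 2)*(a - 1)*(a + 2)*(a - 2)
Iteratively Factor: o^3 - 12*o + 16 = (o - 2)*(o^2 + 2*o - 8) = (o - 2)^2*(o + 4)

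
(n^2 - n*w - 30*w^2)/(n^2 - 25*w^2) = (-n + 6*w)/(-n + 5*w)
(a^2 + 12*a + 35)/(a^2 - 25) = (a + 7)/(a - 5)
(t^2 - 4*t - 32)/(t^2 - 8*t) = (t + 4)/t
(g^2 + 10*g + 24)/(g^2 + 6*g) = (g + 4)/g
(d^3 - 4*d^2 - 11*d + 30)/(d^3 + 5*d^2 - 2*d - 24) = (d - 5)/(d + 4)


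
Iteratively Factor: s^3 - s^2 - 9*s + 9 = (s - 3)*(s^2 + 2*s - 3) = (s - 3)*(s + 3)*(s - 1)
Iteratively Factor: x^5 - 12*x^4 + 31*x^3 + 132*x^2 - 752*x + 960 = (x - 3)*(x^4 - 9*x^3 + 4*x^2 + 144*x - 320) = (x - 3)*(x + 4)*(x^3 - 13*x^2 + 56*x - 80) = (x - 5)*(x - 3)*(x + 4)*(x^2 - 8*x + 16) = (x - 5)*(x - 4)*(x - 3)*(x + 4)*(x - 4)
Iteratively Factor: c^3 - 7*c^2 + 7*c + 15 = (c - 3)*(c^2 - 4*c - 5) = (c - 3)*(c + 1)*(c - 5)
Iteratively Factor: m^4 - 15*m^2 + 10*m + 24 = (m + 4)*(m^3 - 4*m^2 + m + 6) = (m - 2)*(m + 4)*(m^2 - 2*m - 3) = (m - 3)*(m - 2)*(m + 4)*(m + 1)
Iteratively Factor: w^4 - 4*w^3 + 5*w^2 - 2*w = (w - 1)*(w^3 - 3*w^2 + 2*w) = w*(w - 1)*(w^2 - 3*w + 2) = w*(w - 2)*(w - 1)*(w - 1)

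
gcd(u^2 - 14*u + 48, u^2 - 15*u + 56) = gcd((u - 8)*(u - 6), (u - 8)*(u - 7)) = u - 8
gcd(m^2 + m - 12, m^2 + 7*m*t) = 1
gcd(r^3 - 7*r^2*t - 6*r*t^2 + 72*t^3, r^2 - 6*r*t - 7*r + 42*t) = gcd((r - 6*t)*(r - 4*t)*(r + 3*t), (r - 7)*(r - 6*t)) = r - 6*t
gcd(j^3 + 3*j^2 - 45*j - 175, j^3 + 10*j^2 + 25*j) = j^2 + 10*j + 25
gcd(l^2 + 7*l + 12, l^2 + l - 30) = 1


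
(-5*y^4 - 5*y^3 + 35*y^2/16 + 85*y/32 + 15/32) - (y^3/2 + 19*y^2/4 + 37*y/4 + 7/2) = -5*y^4 - 11*y^3/2 - 41*y^2/16 - 211*y/32 - 97/32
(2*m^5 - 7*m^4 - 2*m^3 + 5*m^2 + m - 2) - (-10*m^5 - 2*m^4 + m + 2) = 12*m^5 - 5*m^4 - 2*m^3 + 5*m^2 - 4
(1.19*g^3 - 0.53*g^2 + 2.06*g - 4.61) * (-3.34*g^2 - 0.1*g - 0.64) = -3.9746*g^5 + 1.6512*g^4 - 7.589*g^3 + 15.5306*g^2 - 0.8574*g + 2.9504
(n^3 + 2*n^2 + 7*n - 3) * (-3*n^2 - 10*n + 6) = -3*n^5 - 16*n^4 - 35*n^3 - 49*n^2 + 72*n - 18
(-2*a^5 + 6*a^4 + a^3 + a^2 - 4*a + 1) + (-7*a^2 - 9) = -2*a^5 + 6*a^4 + a^3 - 6*a^2 - 4*a - 8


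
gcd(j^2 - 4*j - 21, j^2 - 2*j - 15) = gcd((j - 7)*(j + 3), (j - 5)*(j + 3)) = j + 3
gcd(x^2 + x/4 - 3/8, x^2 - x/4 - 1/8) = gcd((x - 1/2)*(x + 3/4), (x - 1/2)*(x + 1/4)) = x - 1/2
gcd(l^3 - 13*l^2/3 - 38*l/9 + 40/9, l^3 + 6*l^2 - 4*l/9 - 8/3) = l - 2/3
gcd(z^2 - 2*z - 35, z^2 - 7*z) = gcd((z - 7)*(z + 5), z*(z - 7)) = z - 7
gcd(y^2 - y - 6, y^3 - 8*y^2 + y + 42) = y^2 - y - 6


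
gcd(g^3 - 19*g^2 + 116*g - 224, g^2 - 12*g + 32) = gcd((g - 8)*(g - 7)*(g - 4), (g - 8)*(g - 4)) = g^2 - 12*g + 32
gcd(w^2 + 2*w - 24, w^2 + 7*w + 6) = w + 6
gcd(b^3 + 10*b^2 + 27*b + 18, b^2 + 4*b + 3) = b^2 + 4*b + 3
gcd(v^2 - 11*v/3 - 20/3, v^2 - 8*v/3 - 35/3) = v - 5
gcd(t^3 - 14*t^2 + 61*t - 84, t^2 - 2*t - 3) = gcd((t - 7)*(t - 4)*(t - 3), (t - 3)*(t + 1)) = t - 3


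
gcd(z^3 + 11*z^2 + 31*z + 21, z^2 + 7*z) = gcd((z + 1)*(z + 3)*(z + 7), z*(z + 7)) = z + 7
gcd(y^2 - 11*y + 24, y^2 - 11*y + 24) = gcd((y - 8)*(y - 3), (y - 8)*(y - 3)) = y^2 - 11*y + 24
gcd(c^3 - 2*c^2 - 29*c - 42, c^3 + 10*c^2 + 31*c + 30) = c^2 + 5*c + 6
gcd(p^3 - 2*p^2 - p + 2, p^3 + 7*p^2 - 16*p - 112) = 1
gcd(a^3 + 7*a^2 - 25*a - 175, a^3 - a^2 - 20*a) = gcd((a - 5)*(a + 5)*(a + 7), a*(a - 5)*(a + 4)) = a - 5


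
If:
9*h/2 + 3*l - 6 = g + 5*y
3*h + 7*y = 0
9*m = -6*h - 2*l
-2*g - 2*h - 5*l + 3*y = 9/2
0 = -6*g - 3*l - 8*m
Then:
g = 73743/15428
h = 4533/1102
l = -1467/266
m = -5850/3857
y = -13599/7714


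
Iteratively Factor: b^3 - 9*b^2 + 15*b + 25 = (b + 1)*(b^2 - 10*b + 25) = (b - 5)*(b + 1)*(b - 5)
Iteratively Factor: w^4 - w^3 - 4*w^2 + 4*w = (w + 2)*(w^3 - 3*w^2 + 2*w) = (w - 2)*(w + 2)*(w^2 - w) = w*(w - 2)*(w + 2)*(w - 1)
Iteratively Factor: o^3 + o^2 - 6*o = (o)*(o^2 + o - 6) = o*(o + 3)*(o - 2)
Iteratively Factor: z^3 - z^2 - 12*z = (z + 3)*(z^2 - 4*z) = z*(z + 3)*(z - 4)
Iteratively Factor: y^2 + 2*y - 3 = (y + 3)*(y - 1)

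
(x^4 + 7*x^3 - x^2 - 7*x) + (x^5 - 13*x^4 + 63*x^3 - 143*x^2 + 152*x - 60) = x^5 - 12*x^4 + 70*x^3 - 144*x^2 + 145*x - 60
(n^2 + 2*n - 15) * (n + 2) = n^3 + 4*n^2 - 11*n - 30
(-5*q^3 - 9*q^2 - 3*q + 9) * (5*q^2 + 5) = -25*q^5 - 45*q^4 - 40*q^3 - 15*q + 45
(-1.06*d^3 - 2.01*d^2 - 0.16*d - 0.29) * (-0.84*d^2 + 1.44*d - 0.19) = 0.8904*d^5 + 0.162*d^4 - 2.5586*d^3 + 0.3951*d^2 - 0.3872*d + 0.0551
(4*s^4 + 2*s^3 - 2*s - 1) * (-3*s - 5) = -12*s^5 - 26*s^4 - 10*s^3 + 6*s^2 + 13*s + 5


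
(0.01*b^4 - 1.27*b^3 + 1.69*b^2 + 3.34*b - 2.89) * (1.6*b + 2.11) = 0.016*b^5 - 2.0109*b^4 + 0.0243000000000002*b^3 + 8.9099*b^2 + 2.4234*b - 6.0979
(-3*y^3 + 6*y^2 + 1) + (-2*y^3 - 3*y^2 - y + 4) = -5*y^3 + 3*y^2 - y + 5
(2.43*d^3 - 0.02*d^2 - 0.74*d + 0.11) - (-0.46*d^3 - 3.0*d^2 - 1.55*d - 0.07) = 2.89*d^3 + 2.98*d^2 + 0.81*d + 0.18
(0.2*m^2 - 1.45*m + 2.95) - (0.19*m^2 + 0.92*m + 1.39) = 0.01*m^2 - 2.37*m + 1.56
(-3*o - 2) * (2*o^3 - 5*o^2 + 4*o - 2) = -6*o^4 + 11*o^3 - 2*o^2 - 2*o + 4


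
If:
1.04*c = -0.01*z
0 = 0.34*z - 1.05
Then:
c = -0.03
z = 3.09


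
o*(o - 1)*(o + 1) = o^3 - o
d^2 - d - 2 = (d - 2)*(d + 1)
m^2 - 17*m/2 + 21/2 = (m - 7)*(m - 3/2)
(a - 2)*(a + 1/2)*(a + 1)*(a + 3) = a^4 + 5*a^3/2 - 4*a^2 - 17*a/2 - 3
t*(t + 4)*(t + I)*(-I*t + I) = -I*t^4 + t^3 - 3*I*t^3 + 3*t^2 + 4*I*t^2 - 4*t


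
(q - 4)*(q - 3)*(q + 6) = q^3 - q^2 - 30*q + 72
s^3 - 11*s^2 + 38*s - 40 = (s - 5)*(s - 4)*(s - 2)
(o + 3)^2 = o^2 + 6*o + 9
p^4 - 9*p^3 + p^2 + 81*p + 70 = (p - 7)*(p - 5)*(p + 1)*(p + 2)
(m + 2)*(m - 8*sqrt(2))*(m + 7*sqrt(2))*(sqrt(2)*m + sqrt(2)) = sqrt(2)*m^4 - 2*m^3 + 3*sqrt(2)*m^3 - 110*sqrt(2)*m^2 - 6*m^2 - 336*sqrt(2)*m - 4*m - 224*sqrt(2)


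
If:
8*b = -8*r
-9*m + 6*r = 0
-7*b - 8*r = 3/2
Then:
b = 3/2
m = -1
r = -3/2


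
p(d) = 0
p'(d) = 0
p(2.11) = 0.00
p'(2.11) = 0.00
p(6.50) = 0.00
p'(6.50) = 0.00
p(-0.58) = 0.00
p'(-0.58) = 0.00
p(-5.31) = 0.00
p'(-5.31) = 0.00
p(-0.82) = 0.00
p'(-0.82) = 0.00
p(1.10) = 0.00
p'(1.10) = 0.00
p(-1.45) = 0.00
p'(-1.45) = 0.00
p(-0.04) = 0.00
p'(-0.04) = 0.00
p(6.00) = 0.00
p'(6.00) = 0.00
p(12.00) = 0.00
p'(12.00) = 0.00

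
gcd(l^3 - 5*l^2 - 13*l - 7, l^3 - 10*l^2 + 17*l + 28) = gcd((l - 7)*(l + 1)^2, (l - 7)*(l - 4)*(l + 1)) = l^2 - 6*l - 7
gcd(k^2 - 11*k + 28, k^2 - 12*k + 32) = k - 4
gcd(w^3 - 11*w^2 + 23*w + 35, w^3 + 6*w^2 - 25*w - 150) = w - 5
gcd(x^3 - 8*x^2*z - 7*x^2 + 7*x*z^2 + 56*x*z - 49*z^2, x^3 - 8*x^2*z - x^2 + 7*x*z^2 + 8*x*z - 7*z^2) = x^2 - 8*x*z + 7*z^2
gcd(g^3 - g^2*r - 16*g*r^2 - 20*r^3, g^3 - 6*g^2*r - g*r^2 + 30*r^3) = -g^2 + 3*g*r + 10*r^2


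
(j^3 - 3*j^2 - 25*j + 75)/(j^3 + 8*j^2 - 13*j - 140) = (j^2 - 8*j + 15)/(j^2 + 3*j - 28)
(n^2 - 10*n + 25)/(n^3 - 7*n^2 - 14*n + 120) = (n - 5)/(n^2 - 2*n - 24)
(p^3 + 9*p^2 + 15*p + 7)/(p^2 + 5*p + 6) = (p^3 + 9*p^2 + 15*p + 7)/(p^2 + 5*p + 6)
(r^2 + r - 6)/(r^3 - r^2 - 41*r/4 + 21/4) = 4*(r - 2)/(4*r^2 - 16*r + 7)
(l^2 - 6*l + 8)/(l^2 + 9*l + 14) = (l^2 - 6*l + 8)/(l^2 + 9*l + 14)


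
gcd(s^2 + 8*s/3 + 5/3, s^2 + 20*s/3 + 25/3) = s + 5/3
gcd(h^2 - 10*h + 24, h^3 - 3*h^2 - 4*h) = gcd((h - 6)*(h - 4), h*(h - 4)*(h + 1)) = h - 4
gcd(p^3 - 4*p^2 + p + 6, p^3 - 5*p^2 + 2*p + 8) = p^2 - p - 2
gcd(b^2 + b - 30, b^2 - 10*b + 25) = b - 5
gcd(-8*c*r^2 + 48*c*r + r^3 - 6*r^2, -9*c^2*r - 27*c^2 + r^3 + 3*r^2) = 1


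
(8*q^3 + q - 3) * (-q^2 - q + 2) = -8*q^5 - 8*q^4 + 15*q^3 + 2*q^2 + 5*q - 6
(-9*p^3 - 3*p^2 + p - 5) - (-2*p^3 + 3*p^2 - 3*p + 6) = -7*p^3 - 6*p^2 + 4*p - 11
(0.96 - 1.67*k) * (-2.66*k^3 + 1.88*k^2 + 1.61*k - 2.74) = 4.4422*k^4 - 5.6932*k^3 - 0.8839*k^2 + 6.1214*k - 2.6304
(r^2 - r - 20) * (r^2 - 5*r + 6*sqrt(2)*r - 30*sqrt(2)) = r^4 - 6*r^3 + 6*sqrt(2)*r^3 - 36*sqrt(2)*r^2 - 15*r^2 - 90*sqrt(2)*r + 100*r + 600*sqrt(2)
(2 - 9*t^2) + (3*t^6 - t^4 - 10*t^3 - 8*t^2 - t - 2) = 3*t^6 - t^4 - 10*t^3 - 17*t^2 - t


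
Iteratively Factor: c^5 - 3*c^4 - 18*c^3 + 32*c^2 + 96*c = (c - 4)*(c^4 + c^3 - 14*c^2 - 24*c) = c*(c - 4)*(c^3 + c^2 - 14*c - 24) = c*(c - 4)*(c + 3)*(c^2 - 2*c - 8) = c*(c - 4)^2*(c + 3)*(c + 2)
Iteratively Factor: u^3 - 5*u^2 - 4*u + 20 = (u - 2)*(u^2 - 3*u - 10) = (u - 2)*(u + 2)*(u - 5)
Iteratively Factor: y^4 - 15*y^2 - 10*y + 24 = (y - 4)*(y^3 + 4*y^2 + y - 6) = (y - 4)*(y + 3)*(y^2 + y - 2) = (y - 4)*(y + 2)*(y + 3)*(y - 1)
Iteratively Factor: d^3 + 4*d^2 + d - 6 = (d - 1)*(d^2 + 5*d + 6) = (d - 1)*(d + 3)*(d + 2)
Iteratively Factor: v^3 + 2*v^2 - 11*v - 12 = (v - 3)*(v^2 + 5*v + 4) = (v - 3)*(v + 4)*(v + 1)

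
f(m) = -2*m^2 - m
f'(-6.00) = 23.00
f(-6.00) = -66.00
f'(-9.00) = 35.00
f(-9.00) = -153.00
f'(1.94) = -8.76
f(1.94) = -9.47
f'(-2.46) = 8.84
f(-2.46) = -9.64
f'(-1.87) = 6.48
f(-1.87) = -5.12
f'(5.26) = -22.04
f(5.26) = -60.60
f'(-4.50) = 17.00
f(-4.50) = -36.00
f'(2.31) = -10.24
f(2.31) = -12.98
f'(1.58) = -7.32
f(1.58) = -6.57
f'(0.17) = -1.68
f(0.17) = -0.23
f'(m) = -4*m - 1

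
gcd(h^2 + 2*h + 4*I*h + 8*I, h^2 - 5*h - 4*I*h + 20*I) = 1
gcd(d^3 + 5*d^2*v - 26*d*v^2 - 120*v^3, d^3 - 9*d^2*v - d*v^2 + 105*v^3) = -d + 5*v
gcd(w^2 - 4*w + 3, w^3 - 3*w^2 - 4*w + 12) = w - 3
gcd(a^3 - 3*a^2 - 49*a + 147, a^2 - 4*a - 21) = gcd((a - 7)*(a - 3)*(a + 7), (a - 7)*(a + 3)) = a - 7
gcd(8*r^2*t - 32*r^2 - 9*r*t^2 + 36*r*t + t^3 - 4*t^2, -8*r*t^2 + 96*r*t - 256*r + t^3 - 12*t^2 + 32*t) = 8*r*t - 32*r - t^2 + 4*t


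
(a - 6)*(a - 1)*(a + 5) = a^3 - 2*a^2 - 29*a + 30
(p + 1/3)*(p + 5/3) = p^2 + 2*p + 5/9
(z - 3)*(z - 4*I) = z^2 - 3*z - 4*I*z + 12*I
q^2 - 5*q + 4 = (q - 4)*(q - 1)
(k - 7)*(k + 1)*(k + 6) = k^3 - 43*k - 42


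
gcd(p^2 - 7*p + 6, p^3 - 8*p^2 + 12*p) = p - 6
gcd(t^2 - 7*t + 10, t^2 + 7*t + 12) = 1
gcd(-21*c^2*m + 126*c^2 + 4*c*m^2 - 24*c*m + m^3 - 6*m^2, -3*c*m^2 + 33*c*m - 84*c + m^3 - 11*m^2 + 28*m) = 3*c - m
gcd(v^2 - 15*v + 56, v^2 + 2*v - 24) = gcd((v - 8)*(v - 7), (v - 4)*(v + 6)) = 1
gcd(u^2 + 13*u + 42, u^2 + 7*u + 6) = u + 6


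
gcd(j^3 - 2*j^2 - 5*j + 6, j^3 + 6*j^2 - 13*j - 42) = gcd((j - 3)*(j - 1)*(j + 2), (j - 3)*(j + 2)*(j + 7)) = j^2 - j - 6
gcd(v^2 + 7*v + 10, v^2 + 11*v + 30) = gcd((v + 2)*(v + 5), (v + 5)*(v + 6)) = v + 5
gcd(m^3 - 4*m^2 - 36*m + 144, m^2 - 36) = m^2 - 36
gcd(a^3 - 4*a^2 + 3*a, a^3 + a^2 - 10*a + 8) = a - 1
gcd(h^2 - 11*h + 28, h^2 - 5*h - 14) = h - 7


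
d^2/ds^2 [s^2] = 2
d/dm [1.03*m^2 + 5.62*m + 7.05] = 2.06*m + 5.62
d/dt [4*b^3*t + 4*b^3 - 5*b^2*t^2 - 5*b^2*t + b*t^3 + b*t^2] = b*(4*b^2 - 10*b*t - 5*b + 3*t^2 + 2*t)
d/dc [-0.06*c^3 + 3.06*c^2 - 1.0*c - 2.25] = -0.18*c^2 + 6.12*c - 1.0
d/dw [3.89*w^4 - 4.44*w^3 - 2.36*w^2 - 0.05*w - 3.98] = 15.56*w^3 - 13.32*w^2 - 4.72*w - 0.05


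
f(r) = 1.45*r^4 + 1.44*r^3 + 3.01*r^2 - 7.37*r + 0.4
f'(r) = 5.8*r^3 + 4.32*r^2 + 6.02*r - 7.37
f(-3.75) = 281.17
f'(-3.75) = -275.05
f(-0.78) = 7.83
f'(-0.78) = -12.19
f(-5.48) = 1201.85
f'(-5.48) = -865.11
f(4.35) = 663.02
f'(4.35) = 577.98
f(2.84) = 131.06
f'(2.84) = 177.43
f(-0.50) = 4.75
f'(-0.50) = -10.02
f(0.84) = -2.09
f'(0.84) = 4.17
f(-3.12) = 146.36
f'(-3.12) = -160.25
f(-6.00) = 1721.14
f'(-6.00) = -1140.77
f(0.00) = 0.40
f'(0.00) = -7.37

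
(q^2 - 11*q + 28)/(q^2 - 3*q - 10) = (-q^2 + 11*q - 28)/(-q^2 + 3*q + 10)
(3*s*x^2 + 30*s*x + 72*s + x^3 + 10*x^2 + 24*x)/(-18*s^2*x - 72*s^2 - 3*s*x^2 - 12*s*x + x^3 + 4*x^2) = (x + 6)/(-6*s + x)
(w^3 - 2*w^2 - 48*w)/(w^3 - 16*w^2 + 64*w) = (w + 6)/(w - 8)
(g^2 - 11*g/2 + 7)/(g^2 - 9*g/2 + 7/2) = (g - 2)/(g - 1)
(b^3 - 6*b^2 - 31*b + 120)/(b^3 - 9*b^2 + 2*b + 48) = (b + 5)/(b + 2)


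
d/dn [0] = 0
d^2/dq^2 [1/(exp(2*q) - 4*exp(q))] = 4*((1 - exp(q))*(exp(q) - 4) + 2*(exp(q) - 2)^2)*exp(-q)/(exp(q) - 4)^3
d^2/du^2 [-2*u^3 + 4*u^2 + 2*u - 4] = 8 - 12*u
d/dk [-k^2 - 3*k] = -2*k - 3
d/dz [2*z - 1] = 2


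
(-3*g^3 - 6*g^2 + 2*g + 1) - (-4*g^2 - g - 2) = -3*g^3 - 2*g^2 + 3*g + 3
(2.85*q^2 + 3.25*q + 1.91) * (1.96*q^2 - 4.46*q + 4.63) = 5.586*q^4 - 6.341*q^3 + 2.4441*q^2 + 6.5289*q + 8.8433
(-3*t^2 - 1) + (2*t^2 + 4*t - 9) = -t^2 + 4*t - 10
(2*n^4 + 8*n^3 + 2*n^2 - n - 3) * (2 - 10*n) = -20*n^5 - 76*n^4 - 4*n^3 + 14*n^2 + 28*n - 6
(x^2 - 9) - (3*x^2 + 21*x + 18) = -2*x^2 - 21*x - 27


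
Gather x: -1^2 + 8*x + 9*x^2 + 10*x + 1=9*x^2 + 18*x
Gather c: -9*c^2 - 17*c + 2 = -9*c^2 - 17*c + 2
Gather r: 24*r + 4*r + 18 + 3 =28*r + 21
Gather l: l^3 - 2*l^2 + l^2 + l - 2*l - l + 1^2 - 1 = l^3 - l^2 - 2*l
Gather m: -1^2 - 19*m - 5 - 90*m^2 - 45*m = -90*m^2 - 64*m - 6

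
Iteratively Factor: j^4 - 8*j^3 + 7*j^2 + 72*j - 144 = (j - 4)*(j^3 - 4*j^2 - 9*j + 36) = (j - 4)*(j + 3)*(j^2 - 7*j + 12) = (j - 4)^2*(j + 3)*(j - 3)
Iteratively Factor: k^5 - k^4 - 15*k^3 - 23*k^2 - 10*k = (k + 2)*(k^4 - 3*k^3 - 9*k^2 - 5*k) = k*(k + 2)*(k^3 - 3*k^2 - 9*k - 5) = k*(k + 1)*(k + 2)*(k^2 - 4*k - 5) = k*(k - 5)*(k + 1)*(k + 2)*(k + 1)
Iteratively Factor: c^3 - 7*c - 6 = (c + 2)*(c^2 - 2*c - 3) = (c - 3)*(c + 2)*(c + 1)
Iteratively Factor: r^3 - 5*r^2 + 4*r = (r)*(r^2 - 5*r + 4) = r*(r - 1)*(r - 4)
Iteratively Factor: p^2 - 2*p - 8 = (p - 4)*(p + 2)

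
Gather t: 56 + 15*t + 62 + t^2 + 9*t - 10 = t^2 + 24*t + 108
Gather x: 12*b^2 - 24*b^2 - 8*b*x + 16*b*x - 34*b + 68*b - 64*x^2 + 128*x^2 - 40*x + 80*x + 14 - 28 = -12*b^2 + 34*b + 64*x^2 + x*(8*b + 40) - 14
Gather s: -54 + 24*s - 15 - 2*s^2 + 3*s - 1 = -2*s^2 + 27*s - 70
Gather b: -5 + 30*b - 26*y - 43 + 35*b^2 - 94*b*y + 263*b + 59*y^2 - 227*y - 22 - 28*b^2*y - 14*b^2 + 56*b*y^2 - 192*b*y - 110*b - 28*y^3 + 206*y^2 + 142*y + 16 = b^2*(21 - 28*y) + b*(56*y^2 - 286*y + 183) - 28*y^3 + 265*y^2 - 111*y - 54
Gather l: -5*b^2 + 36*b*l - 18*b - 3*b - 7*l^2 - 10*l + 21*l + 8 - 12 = -5*b^2 - 21*b - 7*l^2 + l*(36*b + 11) - 4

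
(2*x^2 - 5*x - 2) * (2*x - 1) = 4*x^3 - 12*x^2 + x + 2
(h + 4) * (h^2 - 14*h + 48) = h^3 - 10*h^2 - 8*h + 192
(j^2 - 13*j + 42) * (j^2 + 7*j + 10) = j^4 - 6*j^3 - 39*j^2 + 164*j + 420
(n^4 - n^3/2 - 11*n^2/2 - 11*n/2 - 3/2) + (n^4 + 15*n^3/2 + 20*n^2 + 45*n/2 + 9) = 2*n^4 + 7*n^3 + 29*n^2/2 + 17*n + 15/2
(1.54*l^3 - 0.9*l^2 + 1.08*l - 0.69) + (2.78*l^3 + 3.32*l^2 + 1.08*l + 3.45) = 4.32*l^3 + 2.42*l^2 + 2.16*l + 2.76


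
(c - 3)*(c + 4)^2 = c^3 + 5*c^2 - 8*c - 48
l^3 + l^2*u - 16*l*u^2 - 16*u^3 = (l - 4*u)*(l + u)*(l + 4*u)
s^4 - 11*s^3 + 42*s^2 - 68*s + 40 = (s - 5)*(s - 2)^3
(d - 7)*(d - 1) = d^2 - 8*d + 7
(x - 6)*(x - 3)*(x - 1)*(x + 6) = x^4 - 4*x^3 - 33*x^2 + 144*x - 108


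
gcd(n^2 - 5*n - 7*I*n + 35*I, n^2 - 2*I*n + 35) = n - 7*I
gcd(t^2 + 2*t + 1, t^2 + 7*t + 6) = t + 1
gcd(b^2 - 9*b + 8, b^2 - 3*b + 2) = b - 1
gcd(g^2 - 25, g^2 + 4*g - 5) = g + 5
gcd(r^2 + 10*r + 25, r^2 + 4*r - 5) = r + 5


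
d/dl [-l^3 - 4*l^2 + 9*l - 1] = -3*l^2 - 8*l + 9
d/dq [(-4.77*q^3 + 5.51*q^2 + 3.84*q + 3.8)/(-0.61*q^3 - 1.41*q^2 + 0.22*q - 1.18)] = (10.0868*q^4 + 2.586*q^3 + 30.4664*q^2 - 2.2876*q - 5.3672)/(0.3721*q^6 + 1.7202*q^5 + 1.7197*q^4 + 0.8192*q^3 + 3.376*q^2 - 0.5192*q + 1.3924)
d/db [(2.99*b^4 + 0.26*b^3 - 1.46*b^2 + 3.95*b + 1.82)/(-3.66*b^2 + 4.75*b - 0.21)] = (-21.8868*b^5 + 41.6559*b^4 - 0.041599999999999*b^3 + 7.3582*b^2 + 13.9356*b - 9.4745)/(13.3956*b^4 - 34.77*b^3 + 24.0997*b^2 - 1.995*b + 0.0441)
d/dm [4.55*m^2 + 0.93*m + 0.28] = 9.1*m + 0.93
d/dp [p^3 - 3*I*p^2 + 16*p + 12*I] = 3*p^2 - 6*I*p + 16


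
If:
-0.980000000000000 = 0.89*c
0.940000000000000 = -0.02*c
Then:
No Solution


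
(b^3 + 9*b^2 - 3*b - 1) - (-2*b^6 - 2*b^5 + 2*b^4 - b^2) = 2*b^6 + 2*b^5 - 2*b^4 + b^3 + 10*b^2 - 3*b - 1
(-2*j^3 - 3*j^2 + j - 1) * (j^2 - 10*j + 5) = -2*j^5 + 17*j^4 + 21*j^3 - 26*j^2 + 15*j - 5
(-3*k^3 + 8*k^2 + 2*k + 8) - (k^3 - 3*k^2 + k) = -4*k^3 + 11*k^2 + k + 8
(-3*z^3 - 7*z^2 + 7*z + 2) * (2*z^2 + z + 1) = -6*z^5 - 17*z^4 + 4*z^3 + 4*z^2 + 9*z + 2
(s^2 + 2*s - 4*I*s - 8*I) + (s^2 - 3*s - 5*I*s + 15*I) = 2*s^2 - s - 9*I*s + 7*I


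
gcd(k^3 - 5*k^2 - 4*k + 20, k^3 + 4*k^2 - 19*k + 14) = k - 2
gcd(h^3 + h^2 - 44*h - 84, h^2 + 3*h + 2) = h + 2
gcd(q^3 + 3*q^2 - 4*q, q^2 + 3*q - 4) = q^2 + 3*q - 4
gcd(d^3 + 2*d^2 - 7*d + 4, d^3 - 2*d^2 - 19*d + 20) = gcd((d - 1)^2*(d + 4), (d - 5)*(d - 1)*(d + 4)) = d^2 + 3*d - 4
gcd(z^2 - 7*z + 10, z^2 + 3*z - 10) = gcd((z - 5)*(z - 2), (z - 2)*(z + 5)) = z - 2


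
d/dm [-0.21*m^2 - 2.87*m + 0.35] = -0.42*m - 2.87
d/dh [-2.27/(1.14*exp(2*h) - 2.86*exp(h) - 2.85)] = (5.1756*exp(h) - 6.4922)*exp(h)/(-1.14*exp(2*h) + 2.86*exp(h) + 2.85)^2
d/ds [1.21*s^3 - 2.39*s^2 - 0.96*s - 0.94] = 3.63*s^2 - 4.78*s - 0.96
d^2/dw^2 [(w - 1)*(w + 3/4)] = 2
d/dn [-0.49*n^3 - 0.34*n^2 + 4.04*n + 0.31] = -1.47*n^2 - 0.68*n + 4.04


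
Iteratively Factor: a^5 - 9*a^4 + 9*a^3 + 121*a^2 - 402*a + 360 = (a - 3)*(a^4 - 6*a^3 - 9*a^2 + 94*a - 120) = (a - 3)*(a - 2)*(a^3 - 4*a^2 - 17*a + 60) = (a - 3)^2*(a - 2)*(a^2 - a - 20) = (a - 3)^2*(a - 2)*(a + 4)*(a - 5)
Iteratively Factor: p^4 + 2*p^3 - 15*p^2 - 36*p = (p + 3)*(p^3 - p^2 - 12*p) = (p - 4)*(p + 3)*(p^2 + 3*p) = p*(p - 4)*(p + 3)*(p + 3)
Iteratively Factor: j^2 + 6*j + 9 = (j + 3)*(j + 3)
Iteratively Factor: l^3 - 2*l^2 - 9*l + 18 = (l + 3)*(l^2 - 5*l + 6) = (l - 2)*(l + 3)*(l - 3)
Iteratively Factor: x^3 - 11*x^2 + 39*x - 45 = (x - 5)*(x^2 - 6*x + 9) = (x - 5)*(x - 3)*(x - 3)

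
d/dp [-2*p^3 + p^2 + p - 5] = -6*p^2 + 2*p + 1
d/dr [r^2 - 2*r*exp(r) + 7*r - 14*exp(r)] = -2*r*exp(r) + 2*r - 16*exp(r) + 7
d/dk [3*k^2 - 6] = 6*k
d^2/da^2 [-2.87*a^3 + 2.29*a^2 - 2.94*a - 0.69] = 4.58 - 17.22*a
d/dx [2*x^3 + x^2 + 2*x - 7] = 6*x^2 + 2*x + 2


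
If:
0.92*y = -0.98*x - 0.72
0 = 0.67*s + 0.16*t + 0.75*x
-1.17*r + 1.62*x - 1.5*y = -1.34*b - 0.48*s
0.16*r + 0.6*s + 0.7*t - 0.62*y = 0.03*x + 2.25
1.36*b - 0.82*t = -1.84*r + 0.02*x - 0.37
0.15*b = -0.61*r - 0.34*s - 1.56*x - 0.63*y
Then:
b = 0.02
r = 1.07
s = -0.85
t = 2.87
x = 0.14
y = -0.93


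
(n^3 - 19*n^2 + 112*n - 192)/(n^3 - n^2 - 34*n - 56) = (-n^3 + 19*n^2 - 112*n + 192)/(-n^3 + n^2 + 34*n + 56)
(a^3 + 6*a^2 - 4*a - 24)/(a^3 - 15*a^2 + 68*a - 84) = (a^2 + 8*a + 12)/(a^2 - 13*a + 42)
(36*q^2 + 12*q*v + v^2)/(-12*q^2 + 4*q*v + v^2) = (-6*q - v)/(2*q - v)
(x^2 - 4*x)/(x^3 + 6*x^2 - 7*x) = (x - 4)/(x^2 + 6*x - 7)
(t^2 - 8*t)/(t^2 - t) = (t - 8)/(t - 1)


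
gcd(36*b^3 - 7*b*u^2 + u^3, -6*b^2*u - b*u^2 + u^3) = -6*b^2 - b*u + u^2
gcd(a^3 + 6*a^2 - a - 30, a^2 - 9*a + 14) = a - 2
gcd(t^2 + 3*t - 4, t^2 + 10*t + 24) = t + 4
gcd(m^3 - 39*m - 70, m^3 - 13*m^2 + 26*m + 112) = m^2 - 5*m - 14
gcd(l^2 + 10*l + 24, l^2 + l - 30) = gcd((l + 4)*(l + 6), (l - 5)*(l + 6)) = l + 6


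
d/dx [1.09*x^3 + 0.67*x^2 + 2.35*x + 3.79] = 3.27*x^2 + 1.34*x + 2.35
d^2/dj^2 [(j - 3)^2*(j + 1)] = 6*j - 10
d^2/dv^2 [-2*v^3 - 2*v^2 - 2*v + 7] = -12*v - 4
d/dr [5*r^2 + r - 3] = 10*r + 1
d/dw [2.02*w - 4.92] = 2.02000000000000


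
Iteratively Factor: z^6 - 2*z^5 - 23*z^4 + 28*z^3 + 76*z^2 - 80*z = (z - 1)*(z^5 - z^4 - 24*z^3 + 4*z^2 + 80*z) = (z - 1)*(z + 4)*(z^4 - 5*z^3 - 4*z^2 + 20*z) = (z - 1)*(z + 2)*(z + 4)*(z^3 - 7*z^2 + 10*z) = z*(z - 1)*(z + 2)*(z + 4)*(z^2 - 7*z + 10) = z*(z - 2)*(z - 1)*(z + 2)*(z + 4)*(z - 5)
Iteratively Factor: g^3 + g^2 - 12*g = (g + 4)*(g^2 - 3*g) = g*(g + 4)*(g - 3)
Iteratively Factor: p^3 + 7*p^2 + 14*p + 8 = (p + 2)*(p^2 + 5*p + 4) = (p + 1)*(p + 2)*(p + 4)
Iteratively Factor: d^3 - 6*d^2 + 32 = (d - 4)*(d^2 - 2*d - 8) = (d - 4)*(d + 2)*(d - 4)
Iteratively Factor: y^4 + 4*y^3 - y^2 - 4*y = (y + 1)*(y^3 + 3*y^2 - 4*y) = y*(y + 1)*(y^2 + 3*y - 4) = y*(y + 1)*(y + 4)*(y - 1)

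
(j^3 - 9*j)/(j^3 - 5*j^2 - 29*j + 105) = j*(j + 3)/(j^2 - 2*j - 35)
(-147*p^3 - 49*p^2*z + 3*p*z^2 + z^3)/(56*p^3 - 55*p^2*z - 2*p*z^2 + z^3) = (-21*p^2 - 4*p*z + z^2)/(8*p^2 - 9*p*z + z^2)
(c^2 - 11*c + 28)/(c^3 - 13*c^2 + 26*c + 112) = (c - 4)/(c^2 - 6*c - 16)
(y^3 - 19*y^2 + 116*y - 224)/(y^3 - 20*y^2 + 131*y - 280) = (y - 4)/(y - 5)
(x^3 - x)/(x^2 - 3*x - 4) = x*(x - 1)/(x - 4)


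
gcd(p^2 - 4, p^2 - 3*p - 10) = p + 2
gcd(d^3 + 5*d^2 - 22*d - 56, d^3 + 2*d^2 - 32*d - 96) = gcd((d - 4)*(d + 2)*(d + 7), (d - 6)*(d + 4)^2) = 1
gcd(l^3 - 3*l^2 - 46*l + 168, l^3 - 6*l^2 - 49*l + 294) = l^2 + l - 42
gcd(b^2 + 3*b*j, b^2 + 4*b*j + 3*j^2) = b + 3*j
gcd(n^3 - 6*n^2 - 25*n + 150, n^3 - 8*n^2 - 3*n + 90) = n^2 - 11*n + 30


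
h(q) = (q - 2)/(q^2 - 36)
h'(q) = -2*q*(q - 2)/(q^2 - 36)^2 + 1/(q^2 - 36) = (q^2 - 2*q*(q - 2) - 36)/(q^2 - 36)^2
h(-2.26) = 0.14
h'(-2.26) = -0.05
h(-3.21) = 0.20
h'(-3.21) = -0.09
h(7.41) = 0.29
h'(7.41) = -0.17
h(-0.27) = 0.06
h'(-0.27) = -0.03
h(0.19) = 0.05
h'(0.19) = -0.03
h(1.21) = 0.02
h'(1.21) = -0.03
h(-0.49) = 0.07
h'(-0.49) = -0.03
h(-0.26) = 0.06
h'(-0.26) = -0.03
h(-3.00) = 0.19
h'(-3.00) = -0.08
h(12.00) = 0.09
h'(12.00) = -0.01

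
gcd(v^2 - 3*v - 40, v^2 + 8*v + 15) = v + 5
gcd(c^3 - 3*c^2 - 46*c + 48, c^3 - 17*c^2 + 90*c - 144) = c - 8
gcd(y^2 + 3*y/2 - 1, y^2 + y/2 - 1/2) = y - 1/2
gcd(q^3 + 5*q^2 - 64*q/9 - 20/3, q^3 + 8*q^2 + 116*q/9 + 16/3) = q^2 + 20*q/3 + 4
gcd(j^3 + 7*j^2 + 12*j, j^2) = j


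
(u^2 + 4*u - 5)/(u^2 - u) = (u + 5)/u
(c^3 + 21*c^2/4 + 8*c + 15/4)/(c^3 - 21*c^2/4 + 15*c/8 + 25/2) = 2*(c^2 + 4*c + 3)/(2*c^2 - 13*c + 20)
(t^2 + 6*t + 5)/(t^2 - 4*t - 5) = (t + 5)/(t - 5)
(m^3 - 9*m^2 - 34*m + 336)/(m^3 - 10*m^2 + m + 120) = (m^2 - m - 42)/(m^2 - 2*m - 15)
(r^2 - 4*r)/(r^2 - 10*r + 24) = r/(r - 6)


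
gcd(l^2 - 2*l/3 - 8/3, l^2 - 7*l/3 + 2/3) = l - 2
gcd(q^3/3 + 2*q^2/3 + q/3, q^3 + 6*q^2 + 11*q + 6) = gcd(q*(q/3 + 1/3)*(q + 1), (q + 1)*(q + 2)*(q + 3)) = q + 1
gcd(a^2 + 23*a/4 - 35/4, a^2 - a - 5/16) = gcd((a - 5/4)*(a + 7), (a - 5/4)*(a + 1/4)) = a - 5/4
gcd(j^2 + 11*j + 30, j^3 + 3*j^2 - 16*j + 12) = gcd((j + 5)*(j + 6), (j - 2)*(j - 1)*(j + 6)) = j + 6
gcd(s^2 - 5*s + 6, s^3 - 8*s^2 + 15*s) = s - 3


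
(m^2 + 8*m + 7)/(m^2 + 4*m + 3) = (m + 7)/(m + 3)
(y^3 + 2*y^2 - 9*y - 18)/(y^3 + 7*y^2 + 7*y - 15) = (y^2 - y - 6)/(y^2 + 4*y - 5)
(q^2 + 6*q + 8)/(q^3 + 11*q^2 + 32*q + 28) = (q + 4)/(q^2 + 9*q + 14)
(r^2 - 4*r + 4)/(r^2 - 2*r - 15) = (-r^2 + 4*r - 4)/(-r^2 + 2*r + 15)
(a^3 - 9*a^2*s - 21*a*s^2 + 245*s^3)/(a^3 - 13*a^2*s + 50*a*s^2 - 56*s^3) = (a^2 - 2*a*s - 35*s^2)/(a^2 - 6*a*s + 8*s^2)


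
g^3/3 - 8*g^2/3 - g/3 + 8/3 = (g/3 + 1/3)*(g - 8)*(g - 1)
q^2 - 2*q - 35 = (q - 7)*(q + 5)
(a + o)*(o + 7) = a*o + 7*a + o^2 + 7*o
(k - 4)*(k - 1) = k^2 - 5*k + 4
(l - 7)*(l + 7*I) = l^2 - 7*l + 7*I*l - 49*I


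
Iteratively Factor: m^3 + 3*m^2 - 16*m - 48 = (m - 4)*(m^2 + 7*m + 12) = (m - 4)*(m + 4)*(m + 3)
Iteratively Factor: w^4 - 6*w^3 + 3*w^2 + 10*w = (w - 2)*(w^3 - 4*w^2 - 5*w) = w*(w - 2)*(w^2 - 4*w - 5) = w*(w - 5)*(w - 2)*(w + 1)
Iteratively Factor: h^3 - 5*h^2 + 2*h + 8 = (h + 1)*(h^2 - 6*h + 8) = (h - 4)*(h + 1)*(h - 2)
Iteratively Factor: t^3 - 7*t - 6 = (t - 3)*(t^2 + 3*t + 2) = (t - 3)*(t + 2)*(t + 1)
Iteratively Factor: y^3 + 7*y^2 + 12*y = (y + 4)*(y^2 + 3*y) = (y + 3)*(y + 4)*(y)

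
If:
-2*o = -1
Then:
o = 1/2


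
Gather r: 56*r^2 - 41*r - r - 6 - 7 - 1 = 56*r^2 - 42*r - 14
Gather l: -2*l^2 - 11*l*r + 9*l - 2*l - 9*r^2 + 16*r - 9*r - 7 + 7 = -2*l^2 + l*(7 - 11*r) - 9*r^2 + 7*r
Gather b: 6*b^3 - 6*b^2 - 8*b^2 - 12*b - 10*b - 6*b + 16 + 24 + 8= 6*b^3 - 14*b^2 - 28*b + 48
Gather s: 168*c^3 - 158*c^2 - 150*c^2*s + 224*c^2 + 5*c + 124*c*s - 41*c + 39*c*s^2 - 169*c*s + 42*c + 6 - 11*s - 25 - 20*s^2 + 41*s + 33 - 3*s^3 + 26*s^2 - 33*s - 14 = 168*c^3 + 66*c^2 + 6*c - 3*s^3 + s^2*(39*c + 6) + s*(-150*c^2 - 45*c - 3)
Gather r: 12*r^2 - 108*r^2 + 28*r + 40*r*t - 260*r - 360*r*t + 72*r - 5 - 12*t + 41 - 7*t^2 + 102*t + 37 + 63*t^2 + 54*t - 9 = -96*r^2 + r*(-320*t - 160) + 56*t^2 + 144*t + 64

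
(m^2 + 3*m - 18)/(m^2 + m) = (m^2 + 3*m - 18)/(m*(m + 1))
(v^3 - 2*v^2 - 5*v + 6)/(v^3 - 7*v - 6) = (v - 1)/(v + 1)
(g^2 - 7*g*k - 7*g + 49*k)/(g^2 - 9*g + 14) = (g - 7*k)/(g - 2)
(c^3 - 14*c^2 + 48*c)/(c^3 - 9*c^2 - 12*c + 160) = c*(c - 6)/(c^2 - c - 20)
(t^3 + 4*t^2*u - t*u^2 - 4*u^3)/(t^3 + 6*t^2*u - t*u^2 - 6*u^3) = (t + 4*u)/(t + 6*u)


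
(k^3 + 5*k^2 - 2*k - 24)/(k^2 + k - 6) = k + 4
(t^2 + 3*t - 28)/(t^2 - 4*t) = (t + 7)/t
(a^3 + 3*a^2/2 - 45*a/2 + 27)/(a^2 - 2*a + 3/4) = 2*(a^2 + 3*a - 18)/(2*a - 1)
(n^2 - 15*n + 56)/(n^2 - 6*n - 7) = (n - 8)/(n + 1)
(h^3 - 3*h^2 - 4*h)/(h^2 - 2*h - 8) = h*(h + 1)/(h + 2)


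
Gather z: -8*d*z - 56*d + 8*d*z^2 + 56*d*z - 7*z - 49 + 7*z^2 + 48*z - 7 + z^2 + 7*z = -56*d + z^2*(8*d + 8) + z*(48*d + 48) - 56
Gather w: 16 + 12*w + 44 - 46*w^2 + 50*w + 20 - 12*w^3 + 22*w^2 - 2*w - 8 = -12*w^3 - 24*w^2 + 60*w + 72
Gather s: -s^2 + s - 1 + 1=-s^2 + s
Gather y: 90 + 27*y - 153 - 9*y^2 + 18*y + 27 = -9*y^2 + 45*y - 36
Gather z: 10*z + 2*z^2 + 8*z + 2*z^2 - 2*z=4*z^2 + 16*z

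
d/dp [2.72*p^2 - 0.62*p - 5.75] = 5.44*p - 0.62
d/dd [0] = 0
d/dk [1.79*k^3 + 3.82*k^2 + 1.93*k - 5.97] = 5.37*k^2 + 7.64*k + 1.93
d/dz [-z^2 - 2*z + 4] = -2*z - 2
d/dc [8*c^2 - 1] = 16*c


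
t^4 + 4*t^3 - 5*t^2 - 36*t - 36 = (t - 3)*(t + 2)^2*(t + 3)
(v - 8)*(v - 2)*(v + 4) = v^3 - 6*v^2 - 24*v + 64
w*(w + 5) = w^2 + 5*w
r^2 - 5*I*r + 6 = (r - 6*I)*(r + I)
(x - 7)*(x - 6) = x^2 - 13*x + 42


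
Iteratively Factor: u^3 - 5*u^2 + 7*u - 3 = (u - 3)*(u^2 - 2*u + 1) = (u - 3)*(u - 1)*(u - 1)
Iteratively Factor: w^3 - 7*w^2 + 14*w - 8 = (w - 2)*(w^2 - 5*w + 4) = (w - 4)*(w - 2)*(w - 1)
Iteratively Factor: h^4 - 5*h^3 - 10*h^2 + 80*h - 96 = (h - 3)*(h^3 - 2*h^2 - 16*h + 32) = (h - 3)*(h + 4)*(h^2 - 6*h + 8) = (h - 3)*(h - 2)*(h + 4)*(h - 4)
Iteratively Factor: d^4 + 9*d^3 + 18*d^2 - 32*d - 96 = (d + 4)*(d^3 + 5*d^2 - 2*d - 24) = (d - 2)*(d + 4)*(d^2 + 7*d + 12) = (d - 2)*(d + 4)^2*(d + 3)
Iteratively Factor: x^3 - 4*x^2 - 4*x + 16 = (x - 4)*(x^2 - 4) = (x - 4)*(x + 2)*(x - 2)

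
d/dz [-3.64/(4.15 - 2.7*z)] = -9.828/(2.7*z - 4.15)^2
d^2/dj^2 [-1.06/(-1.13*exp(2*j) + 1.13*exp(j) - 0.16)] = ((1.1978 - 4.7912*exp(j))*(1.13*exp(2*j) - 1.13*exp(j) + 0.16) + 1.06*(2.26*exp(j) - 1.13)*(4.52*exp(j) - 2.26)*exp(j))*exp(j)/(1.13*exp(2*j) - 1.13*exp(j) + 0.16)^3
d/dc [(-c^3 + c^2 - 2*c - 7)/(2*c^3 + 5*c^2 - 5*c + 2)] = (-7*c^4 + 18*c^3 + 41*c^2 + 74*c - 39)/(4*c^6 + 20*c^5 + 5*c^4 - 42*c^3 + 45*c^2 - 20*c + 4)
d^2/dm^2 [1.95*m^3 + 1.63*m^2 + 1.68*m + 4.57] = 11.7*m + 3.26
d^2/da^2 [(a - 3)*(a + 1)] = 2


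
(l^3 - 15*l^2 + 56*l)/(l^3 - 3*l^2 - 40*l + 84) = l*(l - 8)/(l^2 + 4*l - 12)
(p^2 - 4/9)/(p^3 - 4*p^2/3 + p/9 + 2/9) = (3*p + 2)/(3*p^2 - 2*p - 1)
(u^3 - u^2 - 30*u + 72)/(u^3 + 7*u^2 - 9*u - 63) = (u^2 + 2*u - 24)/(u^2 + 10*u + 21)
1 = 1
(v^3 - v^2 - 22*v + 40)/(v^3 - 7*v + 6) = (v^2 + v - 20)/(v^2 + 2*v - 3)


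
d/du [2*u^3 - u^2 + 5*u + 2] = 6*u^2 - 2*u + 5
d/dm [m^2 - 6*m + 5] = 2*m - 6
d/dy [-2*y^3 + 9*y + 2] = 9 - 6*y^2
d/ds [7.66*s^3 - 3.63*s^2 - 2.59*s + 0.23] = 22.98*s^2 - 7.26*s - 2.59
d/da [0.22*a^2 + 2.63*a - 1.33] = 0.44*a + 2.63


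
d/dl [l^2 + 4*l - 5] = 2*l + 4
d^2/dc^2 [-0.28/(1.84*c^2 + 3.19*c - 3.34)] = (1.895936*c^2 + 3.286976*c - 0.28*(3.68*c + 3.19)*(7.36*c + 6.38) - 3.441536)/(1.84*c^2 + 3.19*c - 3.34)^3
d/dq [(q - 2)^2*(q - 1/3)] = (q - 2)*(9*q - 8)/3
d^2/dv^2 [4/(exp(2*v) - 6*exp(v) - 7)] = 8*((3 - 2*exp(v))*(-exp(2*v) + 6*exp(v) + 7) - 4*(exp(v) - 3)^2*exp(v))*exp(v)/(-exp(2*v) + 6*exp(v) + 7)^3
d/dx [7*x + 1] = 7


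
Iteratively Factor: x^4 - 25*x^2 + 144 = (x + 4)*(x^3 - 4*x^2 - 9*x + 36) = (x - 4)*(x + 4)*(x^2 - 9) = (x - 4)*(x + 3)*(x + 4)*(x - 3)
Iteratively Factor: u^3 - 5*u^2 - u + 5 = (u + 1)*(u^2 - 6*u + 5) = (u - 1)*(u + 1)*(u - 5)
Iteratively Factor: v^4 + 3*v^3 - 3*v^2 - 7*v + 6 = (v - 1)*(v^3 + 4*v^2 + v - 6) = (v - 1)^2*(v^2 + 5*v + 6) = (v - 1)^2*(v + 2)*(v + 3)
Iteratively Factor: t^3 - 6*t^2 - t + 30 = (t - 5)*(t^2 - t - 6) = (t - 5)*(t - 3)*(t + 2)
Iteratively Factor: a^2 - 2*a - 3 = (a + 1)*(a - 3)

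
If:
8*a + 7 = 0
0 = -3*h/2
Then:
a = -7/8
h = 0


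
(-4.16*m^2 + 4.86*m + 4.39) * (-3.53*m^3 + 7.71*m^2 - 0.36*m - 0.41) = 14.6848*m^5 - 49.2294*m^4 + 23.4715*m^3 + 33.8029*m^2 - 3.573*m - 1.7999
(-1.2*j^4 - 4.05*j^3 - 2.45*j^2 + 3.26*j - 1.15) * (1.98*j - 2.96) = -2.376*j^5 - 4.467*j^4 + 7.137*j^3 + 13.7068*j^2 - 11.9266*j + 3.404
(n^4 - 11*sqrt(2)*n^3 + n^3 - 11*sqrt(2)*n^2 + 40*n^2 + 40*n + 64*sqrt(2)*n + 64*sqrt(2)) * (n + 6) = n^5 - 11*sqrt(2)*n^4 + 7*n^4 - 77*sqrt(2)*n^3 + 46*n^3 - 2*sqrt(2)*n^2 + 280*n^2 + 240*n + 448*sqrt(2)*n + 384*sqrt(2)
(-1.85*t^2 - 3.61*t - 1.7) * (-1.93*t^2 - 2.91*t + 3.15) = 3.5705*t^4 + 12.3508*t^3 + 7.9586*t^2 - 6.4245*t - 5.355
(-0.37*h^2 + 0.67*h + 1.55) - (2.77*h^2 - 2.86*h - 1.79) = -3.14*h^2 + 3.53*h + 3.34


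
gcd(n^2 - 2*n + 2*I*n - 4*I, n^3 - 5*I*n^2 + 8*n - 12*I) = n + 2*I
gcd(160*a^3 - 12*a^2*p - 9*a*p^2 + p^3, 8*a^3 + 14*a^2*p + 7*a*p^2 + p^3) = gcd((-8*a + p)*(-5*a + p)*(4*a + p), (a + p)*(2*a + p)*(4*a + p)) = 4*a + p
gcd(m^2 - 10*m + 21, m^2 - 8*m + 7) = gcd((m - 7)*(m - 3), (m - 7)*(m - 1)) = m - 7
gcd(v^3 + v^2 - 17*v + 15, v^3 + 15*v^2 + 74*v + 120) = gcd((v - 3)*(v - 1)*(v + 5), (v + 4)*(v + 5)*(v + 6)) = v + 5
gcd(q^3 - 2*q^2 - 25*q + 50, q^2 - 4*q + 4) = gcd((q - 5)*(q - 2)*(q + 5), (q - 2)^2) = q - 2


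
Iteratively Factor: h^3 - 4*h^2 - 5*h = (h - 5)*(h^2 + h) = h*(h - 5)*(h + 1)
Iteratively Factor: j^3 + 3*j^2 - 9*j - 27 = (j + 3)*(j^2 - 9) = (j + 3)^2*(j - 3)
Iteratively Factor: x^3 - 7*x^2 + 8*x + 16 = (x - 4)*(x^2 - 3*x - 4) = (x - 4)^2*(x + 1)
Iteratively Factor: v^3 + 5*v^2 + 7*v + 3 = (v + 3)*(v^2 + 2*v + 1) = (v + 1)*(v + 3)*(v + 1)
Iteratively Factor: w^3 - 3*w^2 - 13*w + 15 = (w - 1)*(w^2 - 2*w - 15) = (w - 5)*(w - 1)*(w + 3)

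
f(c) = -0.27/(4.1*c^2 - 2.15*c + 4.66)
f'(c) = -0.27*(2.15 - 8.2*c)/(4.1*c^2 - 2.15*c + 4.66)^2 = (2.214*c - 0.5805)/(4.1*c^2 - 2.15*c + 4.66)^2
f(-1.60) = -0.01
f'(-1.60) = -0.01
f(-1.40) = -0.02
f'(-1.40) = -0.01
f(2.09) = -0.01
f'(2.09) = 0.01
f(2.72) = -0.01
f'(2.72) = 0.01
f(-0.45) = -0.04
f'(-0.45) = -0.04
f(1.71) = -0.02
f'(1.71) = 0.02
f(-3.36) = -0.00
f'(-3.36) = -0.00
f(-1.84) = -0.01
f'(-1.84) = -0.01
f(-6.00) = -0.00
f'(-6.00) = -0.00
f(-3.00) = -0.01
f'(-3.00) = -0.00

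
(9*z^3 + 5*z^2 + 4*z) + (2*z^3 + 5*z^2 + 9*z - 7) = 11*z^3 + 10*z^2 + 13*z - 7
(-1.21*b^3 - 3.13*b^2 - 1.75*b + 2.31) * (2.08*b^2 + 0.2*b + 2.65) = -2.5168*b^5 - 6.7524*b^4 - 7.4725*b^3 - 3.8397*b^2 - 4.1755*b + 6.1215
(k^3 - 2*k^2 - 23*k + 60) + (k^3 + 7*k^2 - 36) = 2*k^3 + 5*k^2 - 23*k + 24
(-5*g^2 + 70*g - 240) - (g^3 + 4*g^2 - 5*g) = -g^3 - 9*g^2 + 75*g - 240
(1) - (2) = -1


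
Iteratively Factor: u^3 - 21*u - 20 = (u + 1)*(u^2 - u - 20) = (u - 5)*(u + 1)*(u + 4)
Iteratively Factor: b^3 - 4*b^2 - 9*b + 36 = (b - 4)*(b^2 - 9) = (b - 4)*(b + 3)*(b - 3)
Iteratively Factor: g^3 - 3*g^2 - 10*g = (g)*(g^2 - 3*g - 10) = g*(g + 2)*(g - 5)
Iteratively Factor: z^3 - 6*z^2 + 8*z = (z - 2)*(z^2 - 4*z) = (z - 4)*(z - 2)*(z)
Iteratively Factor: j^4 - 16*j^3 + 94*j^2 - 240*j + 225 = (j - 5)*(j^3 - 11*j^2 + 39*j - 45) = (j - 5)*(j - 3)*(j^2 - 8*j + 15) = (j - 5)*(j - 3)^2*(j - 5)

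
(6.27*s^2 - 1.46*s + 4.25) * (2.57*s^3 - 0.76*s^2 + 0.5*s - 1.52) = 16.1139*s^5 - 8.5174*s^4 + 15.1671*s^3 - 13.4904*s^2 + 4.3442*s - 6.46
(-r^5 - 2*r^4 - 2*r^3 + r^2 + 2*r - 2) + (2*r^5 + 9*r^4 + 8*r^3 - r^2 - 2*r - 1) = r^5 + 7*r^4 + 6*r^3 - 3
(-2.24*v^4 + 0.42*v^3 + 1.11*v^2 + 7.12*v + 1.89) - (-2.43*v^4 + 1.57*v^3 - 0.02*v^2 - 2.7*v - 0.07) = 0.19*v^4 - 1.15*v^3 + 1.13*v^2 + 9.82*v + 1.96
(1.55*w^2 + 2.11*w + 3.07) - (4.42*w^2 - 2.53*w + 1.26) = -2.87*w^2 + 4.64*w + 1.81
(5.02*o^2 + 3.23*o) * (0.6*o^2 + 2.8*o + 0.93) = 3.012*o^4 + 15.994*o^3 + 13.7126*o^2 + 3.0039*o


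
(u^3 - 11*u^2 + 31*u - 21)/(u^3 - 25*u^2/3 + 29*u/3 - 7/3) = 3*(u - 3)/(3*u - 1)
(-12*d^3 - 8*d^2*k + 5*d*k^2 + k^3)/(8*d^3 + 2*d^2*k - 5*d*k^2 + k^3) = (-6*d - k)/(4*d - k)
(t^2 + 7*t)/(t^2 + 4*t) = (t + 7)/(t + 4)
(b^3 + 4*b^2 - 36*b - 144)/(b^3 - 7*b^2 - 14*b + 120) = (b + 6)/(b - 5)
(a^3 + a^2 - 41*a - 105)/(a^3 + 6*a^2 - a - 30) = (a - 7)/(a - 2)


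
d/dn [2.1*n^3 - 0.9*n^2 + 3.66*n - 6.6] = 6.3*n^2 - 1.8*n + 3.66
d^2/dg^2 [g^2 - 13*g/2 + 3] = 2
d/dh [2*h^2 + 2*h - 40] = 4*h + 2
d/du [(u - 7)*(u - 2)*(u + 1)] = 3*u^2 - 16*u + 5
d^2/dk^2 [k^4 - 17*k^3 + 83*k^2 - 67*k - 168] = 12*k^2 - 102*k + 166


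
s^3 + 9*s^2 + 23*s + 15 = (s + 1)*(s + 3)*(s + 5)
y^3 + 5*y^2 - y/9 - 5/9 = (y - 1/3)*(y + 1/3)*(y + 5)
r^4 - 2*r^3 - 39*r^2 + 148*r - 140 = (r - 5)*(r - 2)^2*(r + 7)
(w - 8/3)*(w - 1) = w^2 - 11*w/3 + 8/3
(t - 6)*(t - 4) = t^2 - 10*t + 24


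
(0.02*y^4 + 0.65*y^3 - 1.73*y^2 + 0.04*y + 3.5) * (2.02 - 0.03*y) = -0.0006*y^5 + 0.0209*y^4 + 1.3649*y^3 - 3.4958*y^2 - 0.0242*y + 7.07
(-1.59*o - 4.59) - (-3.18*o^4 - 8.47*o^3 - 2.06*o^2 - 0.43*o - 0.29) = 3.18*o^4 + 8.47*o^3 + 2.06*o^2 - 1.16*o - 4.3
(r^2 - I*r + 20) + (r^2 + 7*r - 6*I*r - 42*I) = 2*r^2 + 7*r - 7*I*r + 20 - 42*I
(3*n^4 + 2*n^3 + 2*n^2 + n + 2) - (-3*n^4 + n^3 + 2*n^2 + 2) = 6*n^4 + n^3 + n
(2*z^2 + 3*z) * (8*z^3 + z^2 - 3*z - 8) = 16*z^5 + 26*z^4 - 3*z^3 - 25*z^2 - 24*z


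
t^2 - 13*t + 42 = (t - 7)*(t - 6)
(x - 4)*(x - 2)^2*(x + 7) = x^4 - x^3 - 36*x^2 + 124*x - 112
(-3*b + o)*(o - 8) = -3*b*o + 24*b + o^2 - 8*o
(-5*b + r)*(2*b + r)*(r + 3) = -10*b^2*r - 30*b^2 - 3*b*r^2 - 9*b*r + r^3 + 3*r^2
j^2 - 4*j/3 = j*(j - 4/3)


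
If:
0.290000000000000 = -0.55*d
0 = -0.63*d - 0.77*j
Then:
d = -0.53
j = 0.43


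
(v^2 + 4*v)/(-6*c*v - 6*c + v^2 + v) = v*(v + 4)/(-6*c*v - 6*c + v^2 + v)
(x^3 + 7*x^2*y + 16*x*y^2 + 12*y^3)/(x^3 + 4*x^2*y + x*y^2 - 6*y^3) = (x + 2*y)/(x - y)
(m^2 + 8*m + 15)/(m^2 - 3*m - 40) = (m + 3)/(m - 8)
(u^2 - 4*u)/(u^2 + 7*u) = (u - 4)/(u + 7)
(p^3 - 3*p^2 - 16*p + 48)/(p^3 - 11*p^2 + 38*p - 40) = (p^2 + p - 12)/(p^2 - 7*p + 10)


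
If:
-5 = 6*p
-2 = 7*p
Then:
No Solution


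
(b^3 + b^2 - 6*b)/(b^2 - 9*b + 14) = b*(b + 3)/(b - 7)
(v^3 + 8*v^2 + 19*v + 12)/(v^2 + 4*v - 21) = (v^3 + 8*v^2 + 19*v + 12)/(v^2 + 4*v - 21)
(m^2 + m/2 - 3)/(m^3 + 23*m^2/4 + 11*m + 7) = 2*(2*m - 3)/(4*m^2 + 15*m + 14)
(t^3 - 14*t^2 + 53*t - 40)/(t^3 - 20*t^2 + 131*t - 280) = (t - 1)/(t - 7)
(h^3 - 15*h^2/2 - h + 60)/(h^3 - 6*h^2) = 1 - 3/(2*h) - 10/h^2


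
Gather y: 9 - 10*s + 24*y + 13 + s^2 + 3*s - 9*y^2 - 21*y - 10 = s^2 - 7*s - 9*y^2 + 3*y + 12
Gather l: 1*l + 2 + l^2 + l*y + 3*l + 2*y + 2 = l^2 + l*(y + 4) + 2*y + 4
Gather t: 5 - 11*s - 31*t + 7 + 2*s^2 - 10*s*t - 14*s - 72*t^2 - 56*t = 2*s^2 - 25*s - 72*t^2 + t*(-10*s - 87) + 12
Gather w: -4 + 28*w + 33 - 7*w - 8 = 21*w + 21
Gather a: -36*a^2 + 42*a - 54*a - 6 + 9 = -36*a^2 - 12*a + 3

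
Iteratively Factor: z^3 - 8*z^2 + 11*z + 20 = (z - 5)*(z^2 - 3*z - 4) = (z - 5)*(z - 4)*(z + 1)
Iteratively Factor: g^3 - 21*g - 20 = (g - 5)*(g^2 + 5*g + 4) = (g - 5)*(g + 4)*(g + 1)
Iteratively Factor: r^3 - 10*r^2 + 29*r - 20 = (r - 5)*(r^2 - 5*r + 4) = (r - 5)*(r - 4)*(r - 1)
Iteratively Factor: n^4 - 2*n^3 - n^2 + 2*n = (n - 2)*(n^3 - n) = n*(n - 2)*(n^2 - 1) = n*(n - 2)*(n - 1)*(n + 1)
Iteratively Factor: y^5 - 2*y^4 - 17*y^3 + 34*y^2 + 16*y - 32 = (y - 4)*(y^4 + 2*y^3 - 9*y^2 - 2*y + 8) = (y - 4)*(y - 2)*(y^3 + 4*y^2 - y - 4) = (y - 4)*(y - 2)*(y - 1)*(y^2 + 5*y + 4) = (y - 4)*(y - 2)*(y - 1)*(y + 1)*(y + 4)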